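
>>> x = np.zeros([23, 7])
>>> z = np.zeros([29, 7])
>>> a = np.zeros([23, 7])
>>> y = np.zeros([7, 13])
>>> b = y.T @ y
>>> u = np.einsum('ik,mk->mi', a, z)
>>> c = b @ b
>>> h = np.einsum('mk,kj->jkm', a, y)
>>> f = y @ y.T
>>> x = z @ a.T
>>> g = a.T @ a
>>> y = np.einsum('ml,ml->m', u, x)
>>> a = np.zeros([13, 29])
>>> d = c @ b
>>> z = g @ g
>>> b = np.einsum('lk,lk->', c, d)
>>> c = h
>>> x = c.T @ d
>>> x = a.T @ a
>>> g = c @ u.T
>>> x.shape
(29, 29)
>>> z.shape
(7, 7)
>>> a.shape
(13, 29)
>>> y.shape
(29,)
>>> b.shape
()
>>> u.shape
(29, 23)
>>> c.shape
(13, 7, 23)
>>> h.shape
(13, 7, 23)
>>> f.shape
(7, 7)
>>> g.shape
(13, 7, 29)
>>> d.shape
(13, 13)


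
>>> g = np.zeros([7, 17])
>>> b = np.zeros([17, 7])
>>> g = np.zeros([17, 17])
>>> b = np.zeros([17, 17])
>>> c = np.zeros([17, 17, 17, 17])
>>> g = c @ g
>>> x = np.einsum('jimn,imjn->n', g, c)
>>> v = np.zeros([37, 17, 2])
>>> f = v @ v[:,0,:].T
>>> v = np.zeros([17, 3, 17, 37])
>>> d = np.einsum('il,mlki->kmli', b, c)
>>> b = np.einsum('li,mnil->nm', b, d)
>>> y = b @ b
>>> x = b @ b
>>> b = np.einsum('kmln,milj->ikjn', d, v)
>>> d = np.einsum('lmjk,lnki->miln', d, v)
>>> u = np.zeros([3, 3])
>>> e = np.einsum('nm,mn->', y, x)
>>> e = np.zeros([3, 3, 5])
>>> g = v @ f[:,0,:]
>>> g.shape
(17, 3, 17, 37)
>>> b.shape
(3, 17, 37, 17)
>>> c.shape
(17, 17, 17, 17)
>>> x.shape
(17, 17)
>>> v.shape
(17, 3, 17, 37)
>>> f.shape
(37, 17, 37)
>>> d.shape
(17, 37, 17, 3)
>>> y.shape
(17, 17)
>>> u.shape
(3, 3)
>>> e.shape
(3, 3, 5)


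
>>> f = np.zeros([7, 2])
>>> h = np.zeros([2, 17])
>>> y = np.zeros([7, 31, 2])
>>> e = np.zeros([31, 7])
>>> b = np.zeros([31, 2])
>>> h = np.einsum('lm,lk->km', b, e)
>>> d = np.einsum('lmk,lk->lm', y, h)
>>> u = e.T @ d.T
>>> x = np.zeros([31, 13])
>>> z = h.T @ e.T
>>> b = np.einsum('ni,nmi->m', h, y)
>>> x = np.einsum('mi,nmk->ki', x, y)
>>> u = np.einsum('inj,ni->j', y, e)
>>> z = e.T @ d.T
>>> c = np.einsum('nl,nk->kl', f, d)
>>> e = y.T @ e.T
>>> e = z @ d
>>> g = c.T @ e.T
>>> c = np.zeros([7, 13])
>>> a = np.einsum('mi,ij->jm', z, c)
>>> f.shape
(7, 2)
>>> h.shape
(7, 2)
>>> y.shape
(7, 31, 2)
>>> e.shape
(7, 31)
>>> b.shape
(31,)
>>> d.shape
(7, 31)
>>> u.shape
(2,)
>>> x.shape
(2, 13)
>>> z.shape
(7, 7)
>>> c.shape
(7, 13)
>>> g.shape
(2, 7)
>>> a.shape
(13, 7)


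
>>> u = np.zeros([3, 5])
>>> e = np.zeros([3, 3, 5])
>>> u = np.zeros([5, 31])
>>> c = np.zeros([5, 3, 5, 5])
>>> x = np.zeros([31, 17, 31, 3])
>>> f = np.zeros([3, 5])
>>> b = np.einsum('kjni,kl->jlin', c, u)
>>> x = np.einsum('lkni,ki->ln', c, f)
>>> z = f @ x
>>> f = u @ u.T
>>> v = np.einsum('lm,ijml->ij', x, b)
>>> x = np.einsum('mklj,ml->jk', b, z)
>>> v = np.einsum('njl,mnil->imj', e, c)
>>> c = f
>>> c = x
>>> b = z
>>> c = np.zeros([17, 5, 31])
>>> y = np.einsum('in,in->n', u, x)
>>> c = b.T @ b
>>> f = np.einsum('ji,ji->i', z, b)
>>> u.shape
(5, 31)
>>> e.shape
(3, 3, 5)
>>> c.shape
(5, 5)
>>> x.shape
(5, 31)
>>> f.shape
(5,)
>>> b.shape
(3, 5)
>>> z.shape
(3, 5)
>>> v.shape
(5, 5, 3)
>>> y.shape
(31,)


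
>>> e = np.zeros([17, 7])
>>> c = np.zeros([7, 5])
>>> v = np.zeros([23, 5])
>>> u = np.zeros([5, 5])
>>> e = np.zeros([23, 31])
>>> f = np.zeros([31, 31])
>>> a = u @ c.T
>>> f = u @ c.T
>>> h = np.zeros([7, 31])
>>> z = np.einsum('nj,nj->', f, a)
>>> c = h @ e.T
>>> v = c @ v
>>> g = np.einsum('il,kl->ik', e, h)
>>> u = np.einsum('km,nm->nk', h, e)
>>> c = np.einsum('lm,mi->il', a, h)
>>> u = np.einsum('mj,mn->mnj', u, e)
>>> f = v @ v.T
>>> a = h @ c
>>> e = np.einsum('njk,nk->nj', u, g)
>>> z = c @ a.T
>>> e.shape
(23, 31)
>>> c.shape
(31, 5)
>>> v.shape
(7, 5)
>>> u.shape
(23, 31, 7)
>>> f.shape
(7, 7)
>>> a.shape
(7, 5)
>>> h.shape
(7, 31)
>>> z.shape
(31, 7)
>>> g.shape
(23, 7)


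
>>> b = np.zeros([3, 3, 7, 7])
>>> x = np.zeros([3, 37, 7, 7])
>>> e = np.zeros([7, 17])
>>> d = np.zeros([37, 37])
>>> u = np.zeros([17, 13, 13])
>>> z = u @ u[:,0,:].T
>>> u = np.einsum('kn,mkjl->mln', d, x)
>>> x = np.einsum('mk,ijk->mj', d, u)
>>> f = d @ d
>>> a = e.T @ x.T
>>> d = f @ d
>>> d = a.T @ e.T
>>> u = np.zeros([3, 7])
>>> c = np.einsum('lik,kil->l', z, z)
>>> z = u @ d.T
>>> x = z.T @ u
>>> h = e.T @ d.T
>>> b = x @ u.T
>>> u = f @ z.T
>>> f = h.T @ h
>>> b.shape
(37, 3)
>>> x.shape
(37, 7)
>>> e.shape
(7, 17)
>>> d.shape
(37, 7)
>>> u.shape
(37, 3)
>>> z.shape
(3, 37)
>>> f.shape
(37, 37)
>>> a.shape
(17, 37)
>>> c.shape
(17,)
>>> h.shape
(17, 37)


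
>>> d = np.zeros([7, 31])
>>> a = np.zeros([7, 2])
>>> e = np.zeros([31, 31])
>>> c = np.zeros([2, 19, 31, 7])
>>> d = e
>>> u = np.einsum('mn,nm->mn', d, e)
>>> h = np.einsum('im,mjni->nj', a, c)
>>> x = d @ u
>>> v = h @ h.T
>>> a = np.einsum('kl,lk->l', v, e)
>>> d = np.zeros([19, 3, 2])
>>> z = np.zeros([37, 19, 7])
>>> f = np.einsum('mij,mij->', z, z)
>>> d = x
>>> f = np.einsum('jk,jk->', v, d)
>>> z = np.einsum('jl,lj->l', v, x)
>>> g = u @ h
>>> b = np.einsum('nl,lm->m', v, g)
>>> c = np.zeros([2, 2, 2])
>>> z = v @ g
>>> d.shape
(31, 31)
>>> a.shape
(31,)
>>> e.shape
(31, 31)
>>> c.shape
(2, 2, 2)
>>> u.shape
(31, 31)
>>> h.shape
(31, 19)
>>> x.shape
(31, 31)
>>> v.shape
(31, 31)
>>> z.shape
(31, 19)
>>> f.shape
()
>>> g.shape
(31, 19)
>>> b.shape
(19,)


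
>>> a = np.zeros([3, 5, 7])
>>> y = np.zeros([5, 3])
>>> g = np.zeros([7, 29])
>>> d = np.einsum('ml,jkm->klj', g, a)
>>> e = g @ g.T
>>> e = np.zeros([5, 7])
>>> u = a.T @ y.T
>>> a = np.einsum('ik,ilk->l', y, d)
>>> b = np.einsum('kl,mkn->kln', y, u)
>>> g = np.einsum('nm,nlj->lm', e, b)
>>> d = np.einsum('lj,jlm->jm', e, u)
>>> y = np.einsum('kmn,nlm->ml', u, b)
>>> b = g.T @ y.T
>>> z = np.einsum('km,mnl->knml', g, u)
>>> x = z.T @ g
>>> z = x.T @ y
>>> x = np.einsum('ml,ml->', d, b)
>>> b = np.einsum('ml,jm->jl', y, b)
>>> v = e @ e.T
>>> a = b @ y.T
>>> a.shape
(7, 5)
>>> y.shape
(5, 3)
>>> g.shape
(3, 7)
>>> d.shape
(7, 5)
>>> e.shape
(5, 7)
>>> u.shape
(7, 5, 5)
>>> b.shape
(7, 3)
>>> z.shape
(7, 5, 7, 3)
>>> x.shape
()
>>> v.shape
(5, 5)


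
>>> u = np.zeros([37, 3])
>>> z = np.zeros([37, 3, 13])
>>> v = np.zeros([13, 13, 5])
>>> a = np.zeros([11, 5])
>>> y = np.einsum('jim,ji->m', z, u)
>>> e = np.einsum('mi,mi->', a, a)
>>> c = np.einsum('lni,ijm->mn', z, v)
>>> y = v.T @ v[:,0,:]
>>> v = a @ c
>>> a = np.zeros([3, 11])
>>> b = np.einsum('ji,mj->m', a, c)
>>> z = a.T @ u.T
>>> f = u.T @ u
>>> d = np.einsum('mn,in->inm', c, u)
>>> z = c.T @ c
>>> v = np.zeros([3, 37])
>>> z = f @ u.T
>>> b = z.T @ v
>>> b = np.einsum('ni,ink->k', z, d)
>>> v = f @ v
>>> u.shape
(37, 3)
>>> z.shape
(3, 37)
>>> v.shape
(3, 37)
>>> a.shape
(3, 11)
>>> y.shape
(5, 13, 5)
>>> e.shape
()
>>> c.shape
(5, 3)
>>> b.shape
(5,)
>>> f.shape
(3, 3)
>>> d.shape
(37, 3, 5)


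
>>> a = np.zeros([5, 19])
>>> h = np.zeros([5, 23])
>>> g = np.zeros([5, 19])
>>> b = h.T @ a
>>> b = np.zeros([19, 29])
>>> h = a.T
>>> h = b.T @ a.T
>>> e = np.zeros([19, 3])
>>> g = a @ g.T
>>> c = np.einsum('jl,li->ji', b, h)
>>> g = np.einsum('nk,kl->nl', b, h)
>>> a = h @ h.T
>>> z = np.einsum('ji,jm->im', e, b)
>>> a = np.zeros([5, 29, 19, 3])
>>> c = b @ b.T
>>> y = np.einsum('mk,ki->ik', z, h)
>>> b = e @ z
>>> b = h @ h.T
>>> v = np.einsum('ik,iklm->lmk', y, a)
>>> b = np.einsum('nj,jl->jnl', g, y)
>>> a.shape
(5, 29, 19, 3)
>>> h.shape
(29, 5)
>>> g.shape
(19, 5)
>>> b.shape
(5, 19, 29)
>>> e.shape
(19, 3)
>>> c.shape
(19, 19)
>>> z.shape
(3, 29)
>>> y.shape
(5, 29)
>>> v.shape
(19, 3, 29)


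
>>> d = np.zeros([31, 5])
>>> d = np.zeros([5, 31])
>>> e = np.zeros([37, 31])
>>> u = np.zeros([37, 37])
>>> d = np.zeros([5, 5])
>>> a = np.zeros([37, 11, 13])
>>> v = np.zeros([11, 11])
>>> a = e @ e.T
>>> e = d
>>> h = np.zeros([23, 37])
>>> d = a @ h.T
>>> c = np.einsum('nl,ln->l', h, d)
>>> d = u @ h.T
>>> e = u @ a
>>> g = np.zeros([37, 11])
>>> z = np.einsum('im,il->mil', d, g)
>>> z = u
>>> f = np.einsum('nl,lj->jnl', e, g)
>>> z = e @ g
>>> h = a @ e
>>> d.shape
(37, 23)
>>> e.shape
(37, 37)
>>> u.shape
(37, 37)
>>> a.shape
(37, 37)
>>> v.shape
(11, 11)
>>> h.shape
(37, 37)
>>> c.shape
(37,)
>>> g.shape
(37, 11)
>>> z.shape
(37, 11)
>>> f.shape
(11, 37, 37)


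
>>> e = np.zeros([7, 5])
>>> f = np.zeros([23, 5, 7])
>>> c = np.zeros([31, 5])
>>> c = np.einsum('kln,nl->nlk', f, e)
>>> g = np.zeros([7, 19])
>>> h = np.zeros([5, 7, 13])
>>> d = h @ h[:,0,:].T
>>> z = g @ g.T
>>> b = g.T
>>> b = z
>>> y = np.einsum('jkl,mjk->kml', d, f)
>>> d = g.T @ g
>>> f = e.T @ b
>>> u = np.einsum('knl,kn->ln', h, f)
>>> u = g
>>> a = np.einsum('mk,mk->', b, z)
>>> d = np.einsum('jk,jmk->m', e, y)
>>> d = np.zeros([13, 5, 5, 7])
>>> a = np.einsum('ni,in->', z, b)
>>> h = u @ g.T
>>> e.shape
(7, 5)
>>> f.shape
(5, 7)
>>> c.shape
(7, 5, 23)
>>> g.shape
(7, 19)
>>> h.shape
(7, 7)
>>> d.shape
(13, 5, 5, 7)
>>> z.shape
(7, 7)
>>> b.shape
(7, 7)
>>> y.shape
(7, 23, 5)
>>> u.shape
(7, 19)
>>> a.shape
()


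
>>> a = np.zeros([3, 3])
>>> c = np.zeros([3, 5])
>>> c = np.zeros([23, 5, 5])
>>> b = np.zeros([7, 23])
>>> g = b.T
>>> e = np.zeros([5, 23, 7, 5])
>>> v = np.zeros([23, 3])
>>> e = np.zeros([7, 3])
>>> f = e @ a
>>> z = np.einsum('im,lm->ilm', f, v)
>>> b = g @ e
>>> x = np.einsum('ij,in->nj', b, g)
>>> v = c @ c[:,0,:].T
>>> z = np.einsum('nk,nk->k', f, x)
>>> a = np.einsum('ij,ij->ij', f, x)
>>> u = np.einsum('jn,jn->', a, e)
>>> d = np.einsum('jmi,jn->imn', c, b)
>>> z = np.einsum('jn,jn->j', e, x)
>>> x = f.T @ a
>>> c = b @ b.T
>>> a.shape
(7, 3)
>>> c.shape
(23, 23)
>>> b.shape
(23, 3)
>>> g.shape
(23, 7)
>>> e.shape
(7, 3)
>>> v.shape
(23, 5, 23)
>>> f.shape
(7, 3)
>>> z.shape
(7,)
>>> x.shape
(3, 3)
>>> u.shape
()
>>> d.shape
(5, 5, 3)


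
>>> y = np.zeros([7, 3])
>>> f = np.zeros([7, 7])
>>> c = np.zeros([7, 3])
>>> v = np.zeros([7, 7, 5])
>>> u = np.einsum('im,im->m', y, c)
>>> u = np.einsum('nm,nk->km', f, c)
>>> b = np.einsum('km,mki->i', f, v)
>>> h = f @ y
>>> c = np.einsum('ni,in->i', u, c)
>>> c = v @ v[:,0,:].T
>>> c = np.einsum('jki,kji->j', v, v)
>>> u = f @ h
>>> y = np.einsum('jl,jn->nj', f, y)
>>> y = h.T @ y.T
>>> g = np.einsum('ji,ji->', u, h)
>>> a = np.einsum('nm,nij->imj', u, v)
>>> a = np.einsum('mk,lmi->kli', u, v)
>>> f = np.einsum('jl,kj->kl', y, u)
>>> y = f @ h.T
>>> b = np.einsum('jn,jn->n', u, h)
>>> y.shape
(7, 7)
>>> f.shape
(7, 3)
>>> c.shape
(7,)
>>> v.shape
(7, 7, 5)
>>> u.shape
(7, 3)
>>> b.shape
(3,)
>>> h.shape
(7, 3)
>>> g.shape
()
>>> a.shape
(3, 7, 5)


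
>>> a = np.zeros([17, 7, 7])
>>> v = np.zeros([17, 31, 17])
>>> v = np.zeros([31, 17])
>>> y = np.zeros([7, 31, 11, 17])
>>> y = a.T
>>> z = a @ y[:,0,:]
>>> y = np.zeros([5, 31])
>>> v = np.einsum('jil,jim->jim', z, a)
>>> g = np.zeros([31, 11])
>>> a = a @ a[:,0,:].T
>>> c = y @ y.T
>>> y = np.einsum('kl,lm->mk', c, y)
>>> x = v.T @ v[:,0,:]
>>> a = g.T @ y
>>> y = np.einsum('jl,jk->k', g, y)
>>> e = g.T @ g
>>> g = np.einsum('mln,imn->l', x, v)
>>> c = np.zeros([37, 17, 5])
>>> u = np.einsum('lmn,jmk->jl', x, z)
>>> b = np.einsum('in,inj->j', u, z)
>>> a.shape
(11, 5)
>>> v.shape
(17, 7, 7)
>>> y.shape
(5,)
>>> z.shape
(17, 7, 17)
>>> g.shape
(7,)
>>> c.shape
(37, 17, 5)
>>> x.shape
(7, 7, 7)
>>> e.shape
(11, 11)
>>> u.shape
(17, 7)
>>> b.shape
(17,)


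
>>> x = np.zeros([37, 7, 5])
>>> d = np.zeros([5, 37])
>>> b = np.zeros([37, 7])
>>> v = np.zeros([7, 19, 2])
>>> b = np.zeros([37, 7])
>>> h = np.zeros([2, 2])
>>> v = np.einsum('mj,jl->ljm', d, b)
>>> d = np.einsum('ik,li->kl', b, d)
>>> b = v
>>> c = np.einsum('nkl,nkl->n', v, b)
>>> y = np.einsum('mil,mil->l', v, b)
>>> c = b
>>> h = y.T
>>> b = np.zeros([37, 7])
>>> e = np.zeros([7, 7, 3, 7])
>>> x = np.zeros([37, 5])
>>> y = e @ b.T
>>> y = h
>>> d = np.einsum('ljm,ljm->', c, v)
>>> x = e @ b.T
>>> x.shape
(7, 7, 3, 37)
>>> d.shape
()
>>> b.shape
(37, 7)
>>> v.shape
(7, 37, 5)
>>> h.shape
(5,)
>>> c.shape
(7, 37, 5)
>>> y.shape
(5,)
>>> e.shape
(7, 7, 3, 7)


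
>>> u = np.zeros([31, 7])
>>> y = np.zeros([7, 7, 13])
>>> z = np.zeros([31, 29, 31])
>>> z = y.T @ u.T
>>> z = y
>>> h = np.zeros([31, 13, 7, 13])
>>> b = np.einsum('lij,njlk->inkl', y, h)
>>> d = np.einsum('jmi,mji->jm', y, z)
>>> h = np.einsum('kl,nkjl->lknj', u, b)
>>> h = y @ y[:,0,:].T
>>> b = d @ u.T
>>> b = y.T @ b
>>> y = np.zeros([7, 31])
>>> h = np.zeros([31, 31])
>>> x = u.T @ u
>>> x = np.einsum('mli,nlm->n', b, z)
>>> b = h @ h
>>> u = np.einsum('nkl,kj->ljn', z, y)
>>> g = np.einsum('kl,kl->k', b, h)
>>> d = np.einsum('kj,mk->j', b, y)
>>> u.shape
(13, 31, 7)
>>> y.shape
(7, 31)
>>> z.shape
(7, 7, 13)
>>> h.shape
(31, 31)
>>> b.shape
(31, 31)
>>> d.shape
(31,)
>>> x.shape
(7,)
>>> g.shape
(31,)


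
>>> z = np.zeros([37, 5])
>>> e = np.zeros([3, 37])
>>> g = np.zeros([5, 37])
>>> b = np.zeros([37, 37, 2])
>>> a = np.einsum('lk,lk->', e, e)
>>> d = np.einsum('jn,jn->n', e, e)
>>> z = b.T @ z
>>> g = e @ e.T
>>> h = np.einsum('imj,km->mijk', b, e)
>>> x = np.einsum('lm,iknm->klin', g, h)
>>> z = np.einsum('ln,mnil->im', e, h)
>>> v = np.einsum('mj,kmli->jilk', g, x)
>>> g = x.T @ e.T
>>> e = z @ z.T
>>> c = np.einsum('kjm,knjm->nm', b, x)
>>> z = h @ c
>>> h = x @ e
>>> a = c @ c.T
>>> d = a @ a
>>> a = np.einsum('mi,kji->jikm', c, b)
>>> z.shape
(37, 37, 2, 2)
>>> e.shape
(2, 2)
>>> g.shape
(2, 37, 3, 3)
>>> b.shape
(37, 37, 2)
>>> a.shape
(37, 2, 37, 3)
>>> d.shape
(3, 3)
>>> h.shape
(37, 3, 37, 2)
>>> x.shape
(37, 3, 37, 2)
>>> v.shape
(3, 2, 37, 37)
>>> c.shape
(3, 2)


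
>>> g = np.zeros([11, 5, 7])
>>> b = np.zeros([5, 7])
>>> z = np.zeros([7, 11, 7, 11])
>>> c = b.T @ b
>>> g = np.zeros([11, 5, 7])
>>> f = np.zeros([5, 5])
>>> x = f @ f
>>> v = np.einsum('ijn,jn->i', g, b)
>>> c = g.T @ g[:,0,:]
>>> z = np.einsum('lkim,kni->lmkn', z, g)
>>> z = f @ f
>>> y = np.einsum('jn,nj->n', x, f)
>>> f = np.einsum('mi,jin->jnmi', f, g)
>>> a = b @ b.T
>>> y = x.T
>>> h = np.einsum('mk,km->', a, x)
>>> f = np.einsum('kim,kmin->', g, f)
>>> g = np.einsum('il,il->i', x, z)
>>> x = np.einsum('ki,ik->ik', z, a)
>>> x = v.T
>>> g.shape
(5,)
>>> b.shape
(5, 7)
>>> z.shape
(5, 5)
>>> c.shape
(7, 5, 7)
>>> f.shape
()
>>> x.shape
(11,)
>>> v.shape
(11,)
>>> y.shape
(5, 5)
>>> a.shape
(5, 5)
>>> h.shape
()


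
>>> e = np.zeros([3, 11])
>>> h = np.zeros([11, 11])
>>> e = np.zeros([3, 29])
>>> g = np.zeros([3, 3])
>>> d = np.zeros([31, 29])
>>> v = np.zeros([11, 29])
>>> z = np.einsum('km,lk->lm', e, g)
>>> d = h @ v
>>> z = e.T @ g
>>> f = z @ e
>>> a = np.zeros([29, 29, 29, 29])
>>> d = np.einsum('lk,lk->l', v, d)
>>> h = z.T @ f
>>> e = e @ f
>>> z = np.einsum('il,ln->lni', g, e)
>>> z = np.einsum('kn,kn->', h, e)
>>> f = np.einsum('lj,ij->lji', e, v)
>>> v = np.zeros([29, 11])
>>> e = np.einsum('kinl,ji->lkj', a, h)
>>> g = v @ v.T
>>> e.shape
(29, 29, 3)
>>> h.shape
(3, 29)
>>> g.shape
(29, 29)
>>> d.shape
(11,)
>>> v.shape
(29, 11)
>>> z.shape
()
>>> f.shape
(3, 29, 11)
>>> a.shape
(29, 29, 29, 29)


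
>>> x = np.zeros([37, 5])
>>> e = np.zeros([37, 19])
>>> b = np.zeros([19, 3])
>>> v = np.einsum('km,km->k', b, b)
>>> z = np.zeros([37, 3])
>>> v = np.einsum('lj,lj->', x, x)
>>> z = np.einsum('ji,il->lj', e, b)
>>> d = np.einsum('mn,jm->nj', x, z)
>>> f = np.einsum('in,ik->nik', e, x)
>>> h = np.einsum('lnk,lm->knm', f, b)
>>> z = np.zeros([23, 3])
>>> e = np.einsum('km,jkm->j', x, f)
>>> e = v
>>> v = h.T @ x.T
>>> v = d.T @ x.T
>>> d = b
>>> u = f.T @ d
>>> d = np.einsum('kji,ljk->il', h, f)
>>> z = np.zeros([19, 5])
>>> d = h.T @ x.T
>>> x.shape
(37, 5)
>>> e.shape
()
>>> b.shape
(19, 3)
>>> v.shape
(3, 37)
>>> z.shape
(19, 5)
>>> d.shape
(3, 37, 37)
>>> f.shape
(19, 37, 5)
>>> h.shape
(5, 37, 3)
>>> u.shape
(5, 37, 3)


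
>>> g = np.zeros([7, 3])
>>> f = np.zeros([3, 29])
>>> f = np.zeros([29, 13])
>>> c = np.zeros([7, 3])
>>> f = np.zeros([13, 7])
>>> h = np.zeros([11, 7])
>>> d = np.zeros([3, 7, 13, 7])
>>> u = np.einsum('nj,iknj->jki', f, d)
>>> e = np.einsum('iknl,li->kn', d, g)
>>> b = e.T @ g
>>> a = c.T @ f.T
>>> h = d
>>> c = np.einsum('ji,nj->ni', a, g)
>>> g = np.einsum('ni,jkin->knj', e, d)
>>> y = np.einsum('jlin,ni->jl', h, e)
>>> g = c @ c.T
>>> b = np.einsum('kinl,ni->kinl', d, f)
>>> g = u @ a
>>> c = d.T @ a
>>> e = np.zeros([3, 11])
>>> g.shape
(7, 7, 13)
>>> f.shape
(13, 7)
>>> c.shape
(7, 13, 7, 13)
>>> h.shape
(3, 7, 13, 7)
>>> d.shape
(3, 7, 13, 7)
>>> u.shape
(7, 7, 3)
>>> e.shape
(3, 11)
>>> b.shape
(3, 7, 13, 7)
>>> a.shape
(3, 13)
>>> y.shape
(3, 7)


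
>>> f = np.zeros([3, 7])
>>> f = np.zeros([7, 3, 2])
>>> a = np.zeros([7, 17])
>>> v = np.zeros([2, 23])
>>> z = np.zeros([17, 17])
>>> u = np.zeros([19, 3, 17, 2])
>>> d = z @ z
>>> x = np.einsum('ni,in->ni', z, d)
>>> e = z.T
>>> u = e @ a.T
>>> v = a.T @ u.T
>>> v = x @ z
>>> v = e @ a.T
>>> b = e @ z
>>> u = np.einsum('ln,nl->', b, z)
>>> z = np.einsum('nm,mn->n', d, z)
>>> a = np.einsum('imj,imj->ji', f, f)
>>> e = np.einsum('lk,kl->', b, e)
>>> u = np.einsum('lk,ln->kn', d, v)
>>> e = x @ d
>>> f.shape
(7, 3, 2)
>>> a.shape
(2, 7)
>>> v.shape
(17, 7)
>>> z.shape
(17,)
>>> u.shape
(17, 7)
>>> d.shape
(17, 17)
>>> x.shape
(17, 17)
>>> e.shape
(17, 17)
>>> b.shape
(17, 17)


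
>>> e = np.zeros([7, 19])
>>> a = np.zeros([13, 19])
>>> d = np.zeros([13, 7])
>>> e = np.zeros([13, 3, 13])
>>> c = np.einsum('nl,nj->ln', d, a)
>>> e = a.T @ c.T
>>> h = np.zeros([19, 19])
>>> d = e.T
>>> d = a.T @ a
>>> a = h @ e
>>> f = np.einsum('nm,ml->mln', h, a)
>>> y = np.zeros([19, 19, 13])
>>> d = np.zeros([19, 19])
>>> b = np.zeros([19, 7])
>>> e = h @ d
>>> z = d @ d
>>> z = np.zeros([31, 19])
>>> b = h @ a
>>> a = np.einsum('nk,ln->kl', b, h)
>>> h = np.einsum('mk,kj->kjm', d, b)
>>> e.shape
(19, 19)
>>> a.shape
(7, 19)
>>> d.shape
(19, 19)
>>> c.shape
(7, 13)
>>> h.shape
(19, 7, 19)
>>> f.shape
(19, 7, 19)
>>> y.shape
(19, 19, 13)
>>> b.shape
(19, 7)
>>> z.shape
(31, 19)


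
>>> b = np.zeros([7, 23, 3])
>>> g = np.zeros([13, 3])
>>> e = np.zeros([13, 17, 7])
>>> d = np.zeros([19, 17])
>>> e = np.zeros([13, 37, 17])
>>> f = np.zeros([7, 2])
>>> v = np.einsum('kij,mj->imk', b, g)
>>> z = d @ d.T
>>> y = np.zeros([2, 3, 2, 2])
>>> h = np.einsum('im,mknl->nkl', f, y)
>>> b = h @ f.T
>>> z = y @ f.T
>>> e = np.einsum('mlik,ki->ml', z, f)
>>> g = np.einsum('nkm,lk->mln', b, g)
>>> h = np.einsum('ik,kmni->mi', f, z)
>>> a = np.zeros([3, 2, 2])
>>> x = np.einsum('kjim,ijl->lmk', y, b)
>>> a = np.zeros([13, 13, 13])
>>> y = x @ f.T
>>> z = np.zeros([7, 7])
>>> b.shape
(2, 3, 7)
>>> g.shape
(7, 13, 2)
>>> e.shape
(2, 3)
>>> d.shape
(19, 17)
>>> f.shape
(7, 2)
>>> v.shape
(23, 13, 7)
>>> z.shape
(7, 7)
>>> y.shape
(7, 2, 7)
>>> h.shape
(3, 7)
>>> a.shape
(13, 13, 13)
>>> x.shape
(7, 2, 2)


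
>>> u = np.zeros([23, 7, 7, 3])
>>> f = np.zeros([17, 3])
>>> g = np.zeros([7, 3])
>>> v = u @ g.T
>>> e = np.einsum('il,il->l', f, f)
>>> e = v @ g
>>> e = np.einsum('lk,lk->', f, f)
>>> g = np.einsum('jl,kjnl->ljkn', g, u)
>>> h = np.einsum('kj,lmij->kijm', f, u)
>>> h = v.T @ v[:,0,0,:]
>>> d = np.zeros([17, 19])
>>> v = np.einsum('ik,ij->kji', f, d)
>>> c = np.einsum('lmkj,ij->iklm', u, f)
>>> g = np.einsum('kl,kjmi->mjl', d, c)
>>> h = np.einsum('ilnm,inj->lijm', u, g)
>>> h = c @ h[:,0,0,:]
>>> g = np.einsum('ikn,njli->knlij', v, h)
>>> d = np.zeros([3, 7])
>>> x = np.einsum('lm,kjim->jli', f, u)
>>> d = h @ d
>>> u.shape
(23, 7, 7, 3)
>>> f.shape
(17, 3)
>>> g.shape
(19, 17, 23, 3, 7)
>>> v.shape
(3, 19, 17)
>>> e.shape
()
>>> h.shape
(17, 7, 23, 3)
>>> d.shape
(17, 7, 23, 7)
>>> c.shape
(17, 7, 23, 7)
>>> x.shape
(7, 17, 7)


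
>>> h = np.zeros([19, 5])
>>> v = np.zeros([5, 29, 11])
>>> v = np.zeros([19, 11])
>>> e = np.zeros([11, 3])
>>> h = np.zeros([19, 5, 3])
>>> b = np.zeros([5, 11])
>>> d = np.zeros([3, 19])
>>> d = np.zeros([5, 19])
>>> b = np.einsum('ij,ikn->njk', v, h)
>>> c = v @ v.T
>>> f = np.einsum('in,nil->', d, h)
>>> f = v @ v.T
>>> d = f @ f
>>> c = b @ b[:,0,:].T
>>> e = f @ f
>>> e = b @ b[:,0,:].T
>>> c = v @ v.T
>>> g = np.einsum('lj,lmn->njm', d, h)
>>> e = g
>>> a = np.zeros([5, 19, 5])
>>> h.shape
(19, 5, 3)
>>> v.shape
(19, 11)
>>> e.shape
(3, 19, 5)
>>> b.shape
(3, 11, 5)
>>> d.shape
(19, 19)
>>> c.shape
(19, 19)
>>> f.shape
(19, 19)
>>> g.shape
(3, 19, 5)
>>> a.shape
(5, 19, 5)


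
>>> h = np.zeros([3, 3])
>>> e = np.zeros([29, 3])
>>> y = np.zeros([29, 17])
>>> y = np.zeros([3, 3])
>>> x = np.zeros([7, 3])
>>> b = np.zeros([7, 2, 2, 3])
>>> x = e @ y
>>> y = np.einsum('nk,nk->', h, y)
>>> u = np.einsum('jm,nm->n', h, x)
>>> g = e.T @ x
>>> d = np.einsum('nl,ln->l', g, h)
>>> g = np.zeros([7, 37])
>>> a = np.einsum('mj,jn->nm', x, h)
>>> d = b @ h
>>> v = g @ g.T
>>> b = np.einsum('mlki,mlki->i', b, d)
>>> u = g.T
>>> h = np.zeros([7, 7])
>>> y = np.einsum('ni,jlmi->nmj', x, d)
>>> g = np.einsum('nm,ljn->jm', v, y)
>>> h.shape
(7, 7)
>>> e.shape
(29, 3)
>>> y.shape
(29, 2, 7)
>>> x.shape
(29, 3)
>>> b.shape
(3,)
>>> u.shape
(37, 7)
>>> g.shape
(2, 7)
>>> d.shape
(7, 2, 2, 3)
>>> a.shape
(3, 29)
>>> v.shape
(7, 7)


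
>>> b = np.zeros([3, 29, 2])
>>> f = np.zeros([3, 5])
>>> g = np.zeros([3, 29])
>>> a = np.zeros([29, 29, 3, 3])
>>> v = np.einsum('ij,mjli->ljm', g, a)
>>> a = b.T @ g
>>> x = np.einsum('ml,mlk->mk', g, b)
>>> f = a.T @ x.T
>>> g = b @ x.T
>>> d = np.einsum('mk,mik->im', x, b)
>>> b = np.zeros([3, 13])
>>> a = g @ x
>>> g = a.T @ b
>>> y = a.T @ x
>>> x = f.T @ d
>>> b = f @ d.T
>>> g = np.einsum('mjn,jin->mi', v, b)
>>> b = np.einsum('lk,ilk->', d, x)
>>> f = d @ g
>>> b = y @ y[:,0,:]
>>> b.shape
(2, 29, 2)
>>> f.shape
(29, 29)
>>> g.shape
(3, 29)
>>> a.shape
(3, 29, 2)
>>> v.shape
(3, 29, 29)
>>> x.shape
(3, 29, 3)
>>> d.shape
(29, 3)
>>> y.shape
(2, 29, 2)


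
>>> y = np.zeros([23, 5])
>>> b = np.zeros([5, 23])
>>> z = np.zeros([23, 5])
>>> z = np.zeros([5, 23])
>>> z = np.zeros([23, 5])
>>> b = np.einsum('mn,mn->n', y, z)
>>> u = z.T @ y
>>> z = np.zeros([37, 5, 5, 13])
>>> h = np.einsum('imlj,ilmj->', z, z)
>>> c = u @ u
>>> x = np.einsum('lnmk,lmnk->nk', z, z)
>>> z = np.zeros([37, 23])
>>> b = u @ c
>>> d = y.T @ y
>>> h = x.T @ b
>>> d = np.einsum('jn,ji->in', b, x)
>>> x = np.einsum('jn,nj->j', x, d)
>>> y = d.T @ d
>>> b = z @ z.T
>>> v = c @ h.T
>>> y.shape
(5, 5)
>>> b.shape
(37, 37)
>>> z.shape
(37, 23)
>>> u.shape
(5, 5)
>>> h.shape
(13, 5)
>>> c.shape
(5, 5)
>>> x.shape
(5,)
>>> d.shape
(13, 5)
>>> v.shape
(5, 13)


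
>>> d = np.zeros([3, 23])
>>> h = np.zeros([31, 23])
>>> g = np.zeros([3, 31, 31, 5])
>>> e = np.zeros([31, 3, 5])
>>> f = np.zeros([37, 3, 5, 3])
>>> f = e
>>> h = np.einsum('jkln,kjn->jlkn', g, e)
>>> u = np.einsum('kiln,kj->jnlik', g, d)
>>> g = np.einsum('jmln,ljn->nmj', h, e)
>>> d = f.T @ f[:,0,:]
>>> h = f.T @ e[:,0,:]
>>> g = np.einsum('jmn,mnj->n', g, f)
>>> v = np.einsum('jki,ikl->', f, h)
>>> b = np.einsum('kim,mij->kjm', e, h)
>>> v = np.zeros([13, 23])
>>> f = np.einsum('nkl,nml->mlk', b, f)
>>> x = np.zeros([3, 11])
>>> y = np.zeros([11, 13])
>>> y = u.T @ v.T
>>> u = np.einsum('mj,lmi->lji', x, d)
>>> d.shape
(5, 3, 5)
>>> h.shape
(5, 3, 5)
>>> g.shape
(3,)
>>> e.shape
(31, 3, 5)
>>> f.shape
(3, 5, 5)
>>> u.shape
(5, 11, 5)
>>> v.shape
(13, 23)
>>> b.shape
(31, 5, 5)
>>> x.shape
(3, 11)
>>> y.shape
(3, 31, 31, 5, 13)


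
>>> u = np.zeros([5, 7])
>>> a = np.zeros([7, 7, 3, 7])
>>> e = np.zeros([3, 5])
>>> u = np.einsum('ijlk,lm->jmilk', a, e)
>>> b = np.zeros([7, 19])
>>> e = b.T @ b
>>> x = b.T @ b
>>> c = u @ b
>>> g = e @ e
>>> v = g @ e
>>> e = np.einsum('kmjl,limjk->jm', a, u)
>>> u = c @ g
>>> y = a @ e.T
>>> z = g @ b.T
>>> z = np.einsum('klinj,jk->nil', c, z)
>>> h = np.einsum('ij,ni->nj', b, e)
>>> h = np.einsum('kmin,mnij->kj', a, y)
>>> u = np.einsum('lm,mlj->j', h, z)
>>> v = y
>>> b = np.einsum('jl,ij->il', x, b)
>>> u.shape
(5,)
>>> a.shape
(7, 7, 3, 7)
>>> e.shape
(3, 7)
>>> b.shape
(7, 19)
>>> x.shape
(19, 19)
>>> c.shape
(7, 5, 7, 3, 19)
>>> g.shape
(19, 19)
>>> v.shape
(7, 7, 3, 3)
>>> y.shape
(7, 7, 3, 3)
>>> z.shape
(3, 7, 5)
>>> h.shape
(7, 3)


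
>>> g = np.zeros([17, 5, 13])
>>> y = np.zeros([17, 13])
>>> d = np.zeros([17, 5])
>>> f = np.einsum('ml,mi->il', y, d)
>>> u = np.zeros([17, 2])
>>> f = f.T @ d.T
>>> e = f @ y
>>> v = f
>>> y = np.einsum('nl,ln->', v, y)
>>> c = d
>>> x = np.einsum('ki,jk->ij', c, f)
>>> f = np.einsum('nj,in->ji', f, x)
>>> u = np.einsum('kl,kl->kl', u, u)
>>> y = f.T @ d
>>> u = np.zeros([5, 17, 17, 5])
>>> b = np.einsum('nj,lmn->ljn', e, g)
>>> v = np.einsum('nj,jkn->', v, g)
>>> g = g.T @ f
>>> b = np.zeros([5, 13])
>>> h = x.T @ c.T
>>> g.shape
(13, 5, 5)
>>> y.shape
(5, 5)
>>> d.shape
(17, 5)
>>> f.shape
(17, 5)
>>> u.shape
(5, 17, 17, 5)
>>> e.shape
(13, 13)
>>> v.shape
()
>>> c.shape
(17, 5)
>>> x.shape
(5, 13)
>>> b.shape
(5, 13)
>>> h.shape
(13, 17)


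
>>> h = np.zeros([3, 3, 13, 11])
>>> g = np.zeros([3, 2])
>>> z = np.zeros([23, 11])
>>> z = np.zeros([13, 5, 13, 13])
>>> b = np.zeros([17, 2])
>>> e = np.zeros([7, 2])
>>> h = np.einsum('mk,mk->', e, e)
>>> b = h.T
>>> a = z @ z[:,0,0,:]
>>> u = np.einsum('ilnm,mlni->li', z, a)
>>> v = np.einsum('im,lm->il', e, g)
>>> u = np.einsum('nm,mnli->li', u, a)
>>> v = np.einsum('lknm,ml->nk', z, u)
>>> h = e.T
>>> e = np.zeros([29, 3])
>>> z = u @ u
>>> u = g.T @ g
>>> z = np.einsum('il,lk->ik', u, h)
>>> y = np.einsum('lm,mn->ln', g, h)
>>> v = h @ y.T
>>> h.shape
(2, 7)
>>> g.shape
(3, 2)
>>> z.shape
(2, 7)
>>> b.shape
()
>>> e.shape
(29, 3)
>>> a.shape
(13, 5, 13, 13)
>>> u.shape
(2, 2)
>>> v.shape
(2, 3)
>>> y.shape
(3, 7)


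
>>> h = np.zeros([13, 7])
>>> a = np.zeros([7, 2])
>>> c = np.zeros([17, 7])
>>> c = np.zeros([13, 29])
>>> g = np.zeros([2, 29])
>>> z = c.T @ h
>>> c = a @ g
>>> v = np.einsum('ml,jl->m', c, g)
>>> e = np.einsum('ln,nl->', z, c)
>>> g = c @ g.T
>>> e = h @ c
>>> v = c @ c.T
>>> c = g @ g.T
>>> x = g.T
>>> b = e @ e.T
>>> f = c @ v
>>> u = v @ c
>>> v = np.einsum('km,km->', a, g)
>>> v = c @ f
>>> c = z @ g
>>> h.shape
(13, 7)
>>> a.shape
(7, 2)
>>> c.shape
(29, 2)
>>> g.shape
(7, 2)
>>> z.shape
(29, 7)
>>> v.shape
(7, 7)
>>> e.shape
(13, 29)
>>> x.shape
(2, 7)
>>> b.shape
(13, 13)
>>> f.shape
(7, 7)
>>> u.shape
(7, 7)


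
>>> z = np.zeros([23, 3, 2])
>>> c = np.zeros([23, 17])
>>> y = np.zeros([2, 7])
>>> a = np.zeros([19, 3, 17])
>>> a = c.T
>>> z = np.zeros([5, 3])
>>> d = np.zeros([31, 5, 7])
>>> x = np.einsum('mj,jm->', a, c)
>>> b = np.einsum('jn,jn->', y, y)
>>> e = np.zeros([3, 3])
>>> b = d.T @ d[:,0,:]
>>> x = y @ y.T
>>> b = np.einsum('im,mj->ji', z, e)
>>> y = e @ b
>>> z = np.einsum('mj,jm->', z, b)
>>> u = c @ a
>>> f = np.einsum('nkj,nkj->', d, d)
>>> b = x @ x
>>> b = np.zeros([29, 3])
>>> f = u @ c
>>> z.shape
()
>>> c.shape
(23, 17)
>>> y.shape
(3, 5)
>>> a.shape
(17, 23)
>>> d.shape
(31, 5, 7)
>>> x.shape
(2, 2)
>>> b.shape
(29, 3)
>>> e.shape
(3, 3)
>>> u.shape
(23, 23)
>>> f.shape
(23, 17)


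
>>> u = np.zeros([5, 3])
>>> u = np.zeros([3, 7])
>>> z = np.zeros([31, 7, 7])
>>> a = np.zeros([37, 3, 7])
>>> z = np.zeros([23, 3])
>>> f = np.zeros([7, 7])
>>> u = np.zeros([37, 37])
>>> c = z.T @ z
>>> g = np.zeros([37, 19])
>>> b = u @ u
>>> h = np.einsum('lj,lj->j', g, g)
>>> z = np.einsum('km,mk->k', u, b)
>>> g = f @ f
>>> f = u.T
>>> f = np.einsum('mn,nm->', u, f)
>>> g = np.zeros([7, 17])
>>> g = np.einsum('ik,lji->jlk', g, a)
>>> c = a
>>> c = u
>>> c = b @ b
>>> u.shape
(37, 37)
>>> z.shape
(37,)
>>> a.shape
(37, 3, 7)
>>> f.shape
()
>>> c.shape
(37, 37)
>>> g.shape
(3, 37, 17)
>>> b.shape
(37, 37)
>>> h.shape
(19,)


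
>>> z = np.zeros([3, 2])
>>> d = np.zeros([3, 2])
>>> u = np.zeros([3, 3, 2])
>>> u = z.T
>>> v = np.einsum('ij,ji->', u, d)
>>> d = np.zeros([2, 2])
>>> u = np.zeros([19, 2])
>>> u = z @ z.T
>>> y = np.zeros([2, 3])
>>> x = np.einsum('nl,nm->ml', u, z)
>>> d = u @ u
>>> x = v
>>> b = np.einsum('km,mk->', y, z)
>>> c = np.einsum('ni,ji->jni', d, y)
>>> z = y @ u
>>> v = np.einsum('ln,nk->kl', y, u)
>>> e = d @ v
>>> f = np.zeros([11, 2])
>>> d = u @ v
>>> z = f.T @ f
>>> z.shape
(2, 2)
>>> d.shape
(3, 2)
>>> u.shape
(3, 3)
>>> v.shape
(3, 2)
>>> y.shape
(2, 3)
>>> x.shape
()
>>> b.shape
()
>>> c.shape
(2, 3, 3)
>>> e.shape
(3, 2)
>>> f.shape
(11, 2)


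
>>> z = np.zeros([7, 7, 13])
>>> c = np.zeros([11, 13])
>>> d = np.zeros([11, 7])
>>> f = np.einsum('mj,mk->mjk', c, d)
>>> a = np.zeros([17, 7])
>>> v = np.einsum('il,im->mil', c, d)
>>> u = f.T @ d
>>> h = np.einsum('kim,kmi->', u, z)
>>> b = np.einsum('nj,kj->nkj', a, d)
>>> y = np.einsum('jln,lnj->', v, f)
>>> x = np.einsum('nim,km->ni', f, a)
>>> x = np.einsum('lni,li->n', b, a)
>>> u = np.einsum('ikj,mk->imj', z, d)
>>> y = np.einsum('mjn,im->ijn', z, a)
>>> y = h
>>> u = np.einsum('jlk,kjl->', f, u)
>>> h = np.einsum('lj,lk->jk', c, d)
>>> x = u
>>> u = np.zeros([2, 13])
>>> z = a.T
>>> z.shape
(7, 17)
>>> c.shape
(11, 13)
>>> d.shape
(11, 7)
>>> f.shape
(11, 13, 7)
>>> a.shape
(17, 7)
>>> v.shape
(7, 11, 13)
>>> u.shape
(2, 13)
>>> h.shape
(13, 7)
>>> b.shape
(17, 11, 7)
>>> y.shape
()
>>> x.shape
()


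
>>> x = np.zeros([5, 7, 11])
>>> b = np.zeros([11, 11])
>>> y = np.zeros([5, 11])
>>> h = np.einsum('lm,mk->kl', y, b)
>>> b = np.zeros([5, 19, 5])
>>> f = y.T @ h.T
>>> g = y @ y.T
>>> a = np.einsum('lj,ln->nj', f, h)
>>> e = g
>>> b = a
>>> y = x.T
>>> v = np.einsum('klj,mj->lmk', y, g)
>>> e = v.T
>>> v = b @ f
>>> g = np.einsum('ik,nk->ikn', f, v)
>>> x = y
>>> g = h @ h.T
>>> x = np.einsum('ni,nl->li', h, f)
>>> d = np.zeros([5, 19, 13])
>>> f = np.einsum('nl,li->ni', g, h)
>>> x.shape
(11, 5)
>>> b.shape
(5, 11)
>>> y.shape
(11, 7, 5)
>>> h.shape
(11, 5)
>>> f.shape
(11, 5)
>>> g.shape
(11, 11)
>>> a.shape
(5, 11)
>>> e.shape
(11, 5, 7)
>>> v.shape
(5, 11)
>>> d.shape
(5, 19, 13)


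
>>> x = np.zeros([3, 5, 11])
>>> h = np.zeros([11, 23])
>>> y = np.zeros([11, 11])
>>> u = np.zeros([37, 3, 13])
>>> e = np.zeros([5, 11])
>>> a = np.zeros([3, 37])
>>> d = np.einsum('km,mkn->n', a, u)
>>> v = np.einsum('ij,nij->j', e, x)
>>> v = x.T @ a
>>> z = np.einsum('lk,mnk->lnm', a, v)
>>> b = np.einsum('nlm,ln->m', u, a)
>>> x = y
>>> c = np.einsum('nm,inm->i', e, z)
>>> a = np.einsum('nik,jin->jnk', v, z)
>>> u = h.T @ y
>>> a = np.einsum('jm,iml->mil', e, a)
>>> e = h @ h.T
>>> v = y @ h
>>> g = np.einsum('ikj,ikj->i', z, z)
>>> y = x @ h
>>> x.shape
(11, 11)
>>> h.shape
(11, 23)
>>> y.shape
(11, 23)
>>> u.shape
(23, 11)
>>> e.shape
(11, 11)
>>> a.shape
(11, 3, 37)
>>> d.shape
(13,)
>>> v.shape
(11, 23)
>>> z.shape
(3, 5, 11)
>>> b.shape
(13,)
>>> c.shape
(3,)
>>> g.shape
(3,)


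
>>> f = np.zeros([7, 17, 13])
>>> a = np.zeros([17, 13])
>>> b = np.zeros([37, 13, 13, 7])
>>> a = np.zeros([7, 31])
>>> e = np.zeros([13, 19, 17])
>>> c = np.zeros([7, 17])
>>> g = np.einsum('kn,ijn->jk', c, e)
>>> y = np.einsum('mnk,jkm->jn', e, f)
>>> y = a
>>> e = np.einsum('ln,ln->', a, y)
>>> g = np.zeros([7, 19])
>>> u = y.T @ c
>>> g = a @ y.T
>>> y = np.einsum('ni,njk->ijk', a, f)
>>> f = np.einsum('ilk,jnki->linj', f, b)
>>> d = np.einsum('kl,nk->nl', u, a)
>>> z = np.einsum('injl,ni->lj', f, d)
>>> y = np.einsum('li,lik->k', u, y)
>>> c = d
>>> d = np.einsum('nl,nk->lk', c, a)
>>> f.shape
(17, 7, 13, 37)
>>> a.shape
(7, 31)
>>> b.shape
(37, 13, 13, 7)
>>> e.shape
()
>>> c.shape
(7, 17)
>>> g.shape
(7, 7)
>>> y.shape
(13,)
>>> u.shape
(31, 17)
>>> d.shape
(17, 31)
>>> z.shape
(37, 13)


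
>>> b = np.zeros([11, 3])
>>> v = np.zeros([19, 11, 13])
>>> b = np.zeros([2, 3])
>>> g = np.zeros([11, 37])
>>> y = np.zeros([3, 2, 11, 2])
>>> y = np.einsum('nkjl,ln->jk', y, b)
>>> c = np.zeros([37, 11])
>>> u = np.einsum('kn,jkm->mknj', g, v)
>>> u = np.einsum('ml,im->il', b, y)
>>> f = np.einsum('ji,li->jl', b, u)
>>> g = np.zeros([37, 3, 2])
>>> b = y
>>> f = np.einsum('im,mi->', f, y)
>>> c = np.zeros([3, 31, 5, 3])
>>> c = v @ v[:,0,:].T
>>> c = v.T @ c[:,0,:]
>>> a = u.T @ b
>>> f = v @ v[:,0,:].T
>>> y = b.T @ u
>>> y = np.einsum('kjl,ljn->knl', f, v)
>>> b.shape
(11, 2)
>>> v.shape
(19, 11, 13)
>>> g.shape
(37, 3, 2)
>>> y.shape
(19, 13, 19)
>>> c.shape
(13, 11, 19)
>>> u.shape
(11, 3)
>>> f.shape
(19, 11, 19)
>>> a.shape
(3, 2)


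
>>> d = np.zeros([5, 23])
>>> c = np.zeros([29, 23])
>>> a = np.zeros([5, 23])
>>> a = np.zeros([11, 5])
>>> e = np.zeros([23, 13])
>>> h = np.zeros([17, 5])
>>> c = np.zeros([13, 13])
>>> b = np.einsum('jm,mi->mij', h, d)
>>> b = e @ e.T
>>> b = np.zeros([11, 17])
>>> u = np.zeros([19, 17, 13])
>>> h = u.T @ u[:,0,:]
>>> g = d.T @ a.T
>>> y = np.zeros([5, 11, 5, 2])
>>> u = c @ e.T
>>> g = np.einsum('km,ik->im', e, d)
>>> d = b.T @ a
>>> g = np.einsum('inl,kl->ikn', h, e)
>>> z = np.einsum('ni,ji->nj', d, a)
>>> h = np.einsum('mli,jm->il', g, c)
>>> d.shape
(17, 5)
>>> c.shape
(13, 13)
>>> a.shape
(11, 5)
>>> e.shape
(23, 13)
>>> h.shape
(17, 23)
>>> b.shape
(11, 17)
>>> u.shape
(13, 23)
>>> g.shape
(13, 23, 17)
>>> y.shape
(5, 11, 5, 2)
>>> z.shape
(17, 11)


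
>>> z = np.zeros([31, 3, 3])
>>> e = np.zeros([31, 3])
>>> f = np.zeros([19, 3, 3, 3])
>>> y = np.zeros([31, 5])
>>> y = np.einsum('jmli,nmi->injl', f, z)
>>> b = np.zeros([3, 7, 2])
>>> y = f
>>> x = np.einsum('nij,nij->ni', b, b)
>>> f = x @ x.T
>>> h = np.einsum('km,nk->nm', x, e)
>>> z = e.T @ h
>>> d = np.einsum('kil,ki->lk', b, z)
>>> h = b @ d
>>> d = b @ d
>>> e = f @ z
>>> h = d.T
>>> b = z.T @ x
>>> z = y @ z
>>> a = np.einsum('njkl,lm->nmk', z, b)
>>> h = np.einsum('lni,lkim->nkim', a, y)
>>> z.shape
(19, 3, 3, 7)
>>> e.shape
(3, 7)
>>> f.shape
(3, 3)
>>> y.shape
(19, 3, 3, 3)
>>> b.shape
(7, 7)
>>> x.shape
(3, 7)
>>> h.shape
(7, 3, 3, 3)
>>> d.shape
(3, 7, 3)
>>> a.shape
(19, 7, 3)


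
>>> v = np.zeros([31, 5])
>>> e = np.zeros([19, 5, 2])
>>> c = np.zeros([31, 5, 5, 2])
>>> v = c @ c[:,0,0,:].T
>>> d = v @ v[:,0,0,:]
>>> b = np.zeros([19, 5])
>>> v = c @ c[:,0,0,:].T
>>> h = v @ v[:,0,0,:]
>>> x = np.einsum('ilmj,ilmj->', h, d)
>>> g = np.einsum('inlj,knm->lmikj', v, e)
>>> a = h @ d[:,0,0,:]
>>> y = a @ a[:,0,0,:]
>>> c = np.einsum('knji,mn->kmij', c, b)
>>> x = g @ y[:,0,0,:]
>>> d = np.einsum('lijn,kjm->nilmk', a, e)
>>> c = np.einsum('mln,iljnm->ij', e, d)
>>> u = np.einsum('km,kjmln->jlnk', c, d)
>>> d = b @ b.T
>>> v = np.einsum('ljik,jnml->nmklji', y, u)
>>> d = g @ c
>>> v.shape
(2, 19, 31, 31, 5, 5)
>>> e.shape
(19, 5, 2)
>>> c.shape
(31, 31)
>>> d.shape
(5, 2, 31, 19, 31)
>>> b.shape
(19, 5)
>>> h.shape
(31, 5, 5, 31)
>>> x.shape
(5, 2, 31, 19, 31)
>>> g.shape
(5, 2, 31, 19, 31)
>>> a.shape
(31, 5, 5, 31)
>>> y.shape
(31, 5, 5, 31)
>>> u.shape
(5, 2, 19, 31)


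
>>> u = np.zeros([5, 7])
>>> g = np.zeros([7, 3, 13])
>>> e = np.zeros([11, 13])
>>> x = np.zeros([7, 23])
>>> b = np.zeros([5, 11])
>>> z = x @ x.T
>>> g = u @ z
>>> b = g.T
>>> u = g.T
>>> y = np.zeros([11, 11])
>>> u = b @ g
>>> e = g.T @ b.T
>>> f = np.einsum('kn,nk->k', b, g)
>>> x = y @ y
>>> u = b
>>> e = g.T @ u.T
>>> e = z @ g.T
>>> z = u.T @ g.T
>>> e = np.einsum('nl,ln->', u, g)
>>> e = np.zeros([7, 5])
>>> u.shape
(7, 5)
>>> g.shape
(5, 7)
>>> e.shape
(7, 5)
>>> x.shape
(11, 11)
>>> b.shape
(7, 5)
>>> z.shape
(5, 5)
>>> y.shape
(11, 11)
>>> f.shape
(7,)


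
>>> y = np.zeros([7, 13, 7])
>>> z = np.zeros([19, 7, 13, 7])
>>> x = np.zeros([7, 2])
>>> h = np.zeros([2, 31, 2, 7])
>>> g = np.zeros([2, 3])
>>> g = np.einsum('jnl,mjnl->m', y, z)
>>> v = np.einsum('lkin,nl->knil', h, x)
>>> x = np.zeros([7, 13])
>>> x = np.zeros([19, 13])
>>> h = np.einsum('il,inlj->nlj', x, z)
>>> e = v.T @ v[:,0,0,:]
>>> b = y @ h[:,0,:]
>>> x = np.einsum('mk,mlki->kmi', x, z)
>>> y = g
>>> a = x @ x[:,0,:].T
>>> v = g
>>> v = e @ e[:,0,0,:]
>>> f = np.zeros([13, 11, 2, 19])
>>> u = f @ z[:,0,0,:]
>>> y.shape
(19,)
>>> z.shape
(19, 7, 13, 7)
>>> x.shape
(13, 19, 7)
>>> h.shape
(7, 13, 7)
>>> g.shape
(19,)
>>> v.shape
(2, 2, 7, 2)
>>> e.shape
(2, 2, 7, 2)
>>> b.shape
(7, 13, 7)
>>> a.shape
(13, 19, 13)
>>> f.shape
(13, 11, 2, 19)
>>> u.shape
(13, 11, 2, 7)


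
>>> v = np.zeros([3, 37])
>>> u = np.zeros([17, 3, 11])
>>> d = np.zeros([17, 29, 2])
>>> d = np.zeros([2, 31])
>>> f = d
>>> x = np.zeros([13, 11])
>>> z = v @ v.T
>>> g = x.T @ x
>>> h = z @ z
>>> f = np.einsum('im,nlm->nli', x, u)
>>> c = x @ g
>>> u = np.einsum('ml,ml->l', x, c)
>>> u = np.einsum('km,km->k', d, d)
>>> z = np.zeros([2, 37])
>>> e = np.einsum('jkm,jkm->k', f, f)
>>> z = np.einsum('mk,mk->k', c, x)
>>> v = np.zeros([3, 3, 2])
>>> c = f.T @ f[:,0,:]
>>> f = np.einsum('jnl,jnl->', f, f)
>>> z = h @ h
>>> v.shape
(3, 3, 2)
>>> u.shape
(2,)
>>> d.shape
(2, 31)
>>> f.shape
()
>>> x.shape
(13, 11)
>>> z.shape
(3, 3)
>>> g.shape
(11, 11)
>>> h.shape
(3, 3)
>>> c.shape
(13, 3, 13)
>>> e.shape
(3,)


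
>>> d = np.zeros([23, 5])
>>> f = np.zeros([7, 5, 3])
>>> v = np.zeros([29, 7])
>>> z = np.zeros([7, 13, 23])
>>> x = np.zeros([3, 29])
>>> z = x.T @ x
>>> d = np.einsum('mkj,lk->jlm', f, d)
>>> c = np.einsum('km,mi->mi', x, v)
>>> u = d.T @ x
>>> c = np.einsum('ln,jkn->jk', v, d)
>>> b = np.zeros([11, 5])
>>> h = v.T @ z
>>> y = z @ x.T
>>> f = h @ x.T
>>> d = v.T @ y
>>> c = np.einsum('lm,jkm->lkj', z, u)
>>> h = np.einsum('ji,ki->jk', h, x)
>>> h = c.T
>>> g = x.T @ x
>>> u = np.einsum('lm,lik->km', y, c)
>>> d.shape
(7, 3)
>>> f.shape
(7, 3)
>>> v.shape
(29, 7)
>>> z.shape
(29, 29)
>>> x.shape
(3, 29)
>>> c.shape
(29, 23, 7)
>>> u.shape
(7, 3)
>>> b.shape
(11, 5)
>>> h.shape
(7, 23, 29)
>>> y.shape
(29, 3)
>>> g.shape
(29, 29)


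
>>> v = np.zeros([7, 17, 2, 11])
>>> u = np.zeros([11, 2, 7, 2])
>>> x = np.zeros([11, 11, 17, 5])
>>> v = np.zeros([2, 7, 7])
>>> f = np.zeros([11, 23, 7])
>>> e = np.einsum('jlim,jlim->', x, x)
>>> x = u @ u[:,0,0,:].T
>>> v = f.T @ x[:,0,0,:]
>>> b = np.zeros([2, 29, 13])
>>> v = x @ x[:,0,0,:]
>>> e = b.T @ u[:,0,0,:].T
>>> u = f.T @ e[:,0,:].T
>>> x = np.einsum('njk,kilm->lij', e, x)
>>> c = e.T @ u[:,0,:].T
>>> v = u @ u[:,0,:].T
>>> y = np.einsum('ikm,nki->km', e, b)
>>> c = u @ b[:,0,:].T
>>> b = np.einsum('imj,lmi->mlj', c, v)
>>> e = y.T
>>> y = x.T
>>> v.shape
(7, 23, 7)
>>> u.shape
(7, 23, 13)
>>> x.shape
(7, 2, 29)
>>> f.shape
(11, 23, 7)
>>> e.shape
(11, 29)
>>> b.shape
(23, 7, 2)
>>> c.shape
(7, 23, 2)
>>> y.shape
(29, 2, 7)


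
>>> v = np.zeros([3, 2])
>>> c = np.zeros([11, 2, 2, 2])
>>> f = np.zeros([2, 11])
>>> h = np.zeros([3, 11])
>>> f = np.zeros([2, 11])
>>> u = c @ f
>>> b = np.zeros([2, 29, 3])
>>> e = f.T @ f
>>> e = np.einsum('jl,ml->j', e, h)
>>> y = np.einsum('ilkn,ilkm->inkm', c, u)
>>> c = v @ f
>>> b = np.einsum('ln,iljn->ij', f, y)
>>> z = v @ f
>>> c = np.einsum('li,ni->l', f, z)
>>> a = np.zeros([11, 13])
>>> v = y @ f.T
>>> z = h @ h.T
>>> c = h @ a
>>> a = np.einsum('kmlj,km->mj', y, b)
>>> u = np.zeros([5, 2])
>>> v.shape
(11, 2, 2, 2)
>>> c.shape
(3, 13)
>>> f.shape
(2, 11)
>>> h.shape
(3, 11)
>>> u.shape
(5, 2)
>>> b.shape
(11, 2)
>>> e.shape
(11,)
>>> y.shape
(11, 2, 2, 11)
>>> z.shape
(3, 3)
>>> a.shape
(2, 11)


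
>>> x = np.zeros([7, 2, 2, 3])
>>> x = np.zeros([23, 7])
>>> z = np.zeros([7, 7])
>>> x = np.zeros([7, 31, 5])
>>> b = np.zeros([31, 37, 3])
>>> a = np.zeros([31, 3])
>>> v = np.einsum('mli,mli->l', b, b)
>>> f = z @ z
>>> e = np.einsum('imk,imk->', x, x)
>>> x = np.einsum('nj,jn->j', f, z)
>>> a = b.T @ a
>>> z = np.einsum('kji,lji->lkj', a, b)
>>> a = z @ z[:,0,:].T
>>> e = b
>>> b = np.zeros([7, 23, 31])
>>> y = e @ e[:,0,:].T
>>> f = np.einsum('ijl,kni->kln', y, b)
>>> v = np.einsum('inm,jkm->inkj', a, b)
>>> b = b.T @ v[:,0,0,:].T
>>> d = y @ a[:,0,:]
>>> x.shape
(7,)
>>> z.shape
(31, 3, 37)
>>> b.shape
(31, 23, 31)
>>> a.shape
(31, 3, 31)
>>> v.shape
(31, 3, 23, 7)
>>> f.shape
(7, 31, 23)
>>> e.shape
(31, 37, 3)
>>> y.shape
(31, 37, 31)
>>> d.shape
(31, 37, 31)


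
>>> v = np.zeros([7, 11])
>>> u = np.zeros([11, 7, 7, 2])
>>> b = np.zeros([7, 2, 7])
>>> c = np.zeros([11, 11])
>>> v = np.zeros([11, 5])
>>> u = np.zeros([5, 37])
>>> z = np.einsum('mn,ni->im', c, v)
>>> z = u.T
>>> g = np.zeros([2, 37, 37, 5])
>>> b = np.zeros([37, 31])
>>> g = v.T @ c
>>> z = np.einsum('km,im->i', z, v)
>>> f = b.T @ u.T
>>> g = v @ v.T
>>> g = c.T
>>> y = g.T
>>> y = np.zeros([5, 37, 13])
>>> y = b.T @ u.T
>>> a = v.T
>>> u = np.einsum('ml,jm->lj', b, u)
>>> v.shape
(11, 5)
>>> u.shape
(31, 5)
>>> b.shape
(37, 31)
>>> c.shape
(11, 11)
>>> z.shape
(11,)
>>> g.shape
(11, 11)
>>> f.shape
(31, 5)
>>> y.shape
(31, 5)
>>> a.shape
(5, 11)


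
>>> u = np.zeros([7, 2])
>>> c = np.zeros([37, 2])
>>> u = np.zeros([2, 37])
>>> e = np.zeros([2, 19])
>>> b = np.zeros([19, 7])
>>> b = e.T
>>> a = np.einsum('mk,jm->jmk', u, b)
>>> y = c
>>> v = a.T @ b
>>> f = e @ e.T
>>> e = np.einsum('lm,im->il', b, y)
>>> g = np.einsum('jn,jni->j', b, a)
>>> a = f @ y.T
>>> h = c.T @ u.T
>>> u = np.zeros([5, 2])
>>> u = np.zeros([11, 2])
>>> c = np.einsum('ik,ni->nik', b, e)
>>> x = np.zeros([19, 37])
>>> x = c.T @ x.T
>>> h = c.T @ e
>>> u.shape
(11, 2)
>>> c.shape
(37, 19, 2)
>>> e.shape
(37, 19)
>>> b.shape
(19, 2)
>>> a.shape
(2, 37)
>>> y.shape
(37, 2)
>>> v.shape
(37, 2, 2)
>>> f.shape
(2, 2)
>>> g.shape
(19,)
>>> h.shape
(2, 19, 19)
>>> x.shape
(2, 19, 19)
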